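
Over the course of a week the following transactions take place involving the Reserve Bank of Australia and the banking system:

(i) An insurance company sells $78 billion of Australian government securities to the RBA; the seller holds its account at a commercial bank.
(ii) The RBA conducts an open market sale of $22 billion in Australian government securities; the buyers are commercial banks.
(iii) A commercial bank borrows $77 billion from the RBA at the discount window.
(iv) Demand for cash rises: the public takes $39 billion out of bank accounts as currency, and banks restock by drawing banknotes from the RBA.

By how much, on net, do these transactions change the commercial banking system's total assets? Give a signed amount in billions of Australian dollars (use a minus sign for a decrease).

Asset purchase (from non-banks) $78 billion: bank balance sheets expand → +$78B.
OMO sale (to banks) $22 billion: just an asset swap on bank balance sheets → 0.
Discount-window loan $77 billion: bank balance sheets expand → +$77B.
Currency withdrawal $39 billion: bank balance sheets shrink → −$39B.
Net: 78 + 0 + 77 − 39 = +$116 billion.

+$116 billion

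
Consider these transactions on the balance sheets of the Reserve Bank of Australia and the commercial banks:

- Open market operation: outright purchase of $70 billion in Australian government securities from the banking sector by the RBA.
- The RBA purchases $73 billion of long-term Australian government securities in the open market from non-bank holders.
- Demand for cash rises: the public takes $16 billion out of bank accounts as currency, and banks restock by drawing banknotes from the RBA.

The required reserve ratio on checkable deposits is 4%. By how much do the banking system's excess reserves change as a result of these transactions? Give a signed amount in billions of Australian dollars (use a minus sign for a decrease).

OMO purchase (from banks) $70 billion: reserves +$70B, deposits 0.
Asset purchase (from non-banks) $73 billion: reserves +$73B, deposits +$73B.
Currency withdrawal $16 billion: reserves −$16B, deposits −$16B.
Totals: Δreserves = +$127B, Δdeposits = +$57B.
Δrequired reserves = 4% × +$57B = +$2.28B.
Δexcess reserves = Δreserves − Δrequired = +$127B − (+$2.28B) = +$124.72 billion.

+$124.72 billion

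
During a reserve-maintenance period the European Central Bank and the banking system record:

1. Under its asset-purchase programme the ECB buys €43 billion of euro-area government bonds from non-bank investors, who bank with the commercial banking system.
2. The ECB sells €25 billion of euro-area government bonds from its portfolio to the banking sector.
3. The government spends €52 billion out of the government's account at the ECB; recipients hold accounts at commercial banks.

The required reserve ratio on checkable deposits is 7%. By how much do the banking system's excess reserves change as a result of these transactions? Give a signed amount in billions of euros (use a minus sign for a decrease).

Asset purchase (from non-banks) €43 billion: reserves +€43B, deposits +€43B.
OMO sale (to banks) €25 billion: reserves −€25B, deposits 0.
Government spending €52 billion: reserves +€52B, deposits +€52B.
Totals: Δreserves = +€70B, Δdeposits = +€95B.
Δrequired reserves = 7% × +€95B = +€6.65B.
Δexcess reserves = Δreserves − Δrequired = +€70B − (+€6.65B) = +€63.35 billion.

+€63.35 billion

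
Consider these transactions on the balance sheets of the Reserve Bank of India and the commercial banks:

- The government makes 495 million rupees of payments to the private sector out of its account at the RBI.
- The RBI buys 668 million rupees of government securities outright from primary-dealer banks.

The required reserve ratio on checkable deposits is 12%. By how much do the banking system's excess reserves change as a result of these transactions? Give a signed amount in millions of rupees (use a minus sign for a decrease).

+1103.6 million

Government spending 495 million rupees: reserves +495M, deposits +495M.
OMO purchase (from banks) 668 million rupees: reserves +668M, deposits 0.
Totals: Δreserves = +1163M, Δdeposits = +495M.
Δrequired reserves = 12% × +495M = +59.4M.
Δexcess reserves = Δreserves − Δrequired = +1163M − (+59.4M) = +1103.6 million.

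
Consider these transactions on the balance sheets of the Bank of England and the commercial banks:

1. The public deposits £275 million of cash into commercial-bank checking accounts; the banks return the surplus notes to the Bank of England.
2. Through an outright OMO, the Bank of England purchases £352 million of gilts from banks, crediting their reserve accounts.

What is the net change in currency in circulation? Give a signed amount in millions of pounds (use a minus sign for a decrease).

Bank of England balance sheet:
  Assets:      Securities +£352M
  Liabilities: Bank reserves +£627M, Currency in circulation −£275M
So the change in currency in circulation is -£275 million.

-£275 million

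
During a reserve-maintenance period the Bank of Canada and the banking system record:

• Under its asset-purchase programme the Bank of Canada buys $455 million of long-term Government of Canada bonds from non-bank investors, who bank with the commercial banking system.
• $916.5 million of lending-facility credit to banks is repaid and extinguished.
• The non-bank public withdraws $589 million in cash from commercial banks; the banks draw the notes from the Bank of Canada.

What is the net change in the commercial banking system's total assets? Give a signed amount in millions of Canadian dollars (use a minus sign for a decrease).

Bank of Canada balance sheet:
  Assets:      Securities +$455M, Loans to banks −$916.5M
  Liabilities: Bank reserves −$1050.5M, Currency in circulation +$589M
Commercial banking system:
  Assets:      Reserves at CB −$1050.5M
  Liabilities: Checkable deposits −$134M, Borrowings from CB −$916.5M
Change in total bank assets = -$1050.5 million.

-$1050.5 million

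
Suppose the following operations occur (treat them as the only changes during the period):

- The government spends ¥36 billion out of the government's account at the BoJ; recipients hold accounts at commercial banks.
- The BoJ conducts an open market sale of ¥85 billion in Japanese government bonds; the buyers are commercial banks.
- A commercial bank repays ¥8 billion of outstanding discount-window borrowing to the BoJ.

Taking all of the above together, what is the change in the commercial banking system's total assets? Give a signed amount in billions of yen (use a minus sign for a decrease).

Government spending ¥36 billion: bank balance sheets expand → +¥36B.
OMO sale (to banks) ¥85 billion: just an asset swap on bank balance sheets → 0.
Discount-window repayment ¥8 billion: bank balance sheets shrink → −¥8B.
Net: 36 + 0 − 8 = +¥28 billion.

+¥28 billion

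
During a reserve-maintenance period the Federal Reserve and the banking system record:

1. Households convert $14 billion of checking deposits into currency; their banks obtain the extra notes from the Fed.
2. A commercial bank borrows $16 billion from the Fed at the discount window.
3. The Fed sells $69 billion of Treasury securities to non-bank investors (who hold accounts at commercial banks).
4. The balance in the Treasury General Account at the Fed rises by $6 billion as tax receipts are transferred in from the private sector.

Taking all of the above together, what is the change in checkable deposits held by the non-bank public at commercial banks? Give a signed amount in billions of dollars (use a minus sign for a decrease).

Fed balance sheet:
  Assets:      Securities −$69B, Loans to banks +$16B
  Liabilities: Bank reserves −$73B, Currency in circulation +$14B, Government deposits +$6B
Commercial banking system:
  Assets:      Reserves at CB −$73B
  Liabilities: Checkable deposits −$89B, Borrowings from CB +$16B
So the change in checkable deposits held by the non-bank public at commercial banks is -$89 billion.

-$89 billion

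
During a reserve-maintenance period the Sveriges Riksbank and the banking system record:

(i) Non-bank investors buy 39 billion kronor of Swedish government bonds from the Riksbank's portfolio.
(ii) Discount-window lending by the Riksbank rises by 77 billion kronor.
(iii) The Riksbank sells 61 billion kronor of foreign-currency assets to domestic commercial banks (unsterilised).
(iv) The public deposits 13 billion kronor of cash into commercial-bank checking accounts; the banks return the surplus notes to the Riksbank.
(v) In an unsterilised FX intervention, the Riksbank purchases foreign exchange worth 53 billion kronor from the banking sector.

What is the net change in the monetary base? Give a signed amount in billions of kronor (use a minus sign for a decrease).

+30 billion

Asset sale (to non-banks) 39 billion kronor: Riksbank balance sheet contracts → −39B.
Discount-window loan 77 billion kronor: Riksbank balance sheet expands → +77B.
FX sale 61 billion kronor: Riksbank balance sheet contracts → −61B.
Currency deposit 13 billion kronor: just a shift between currency and reserves — both are base money → 0.
FX purchase 53 billion kronor: Riksbank balance sheet expands → +53B.
Net: −39 + 77 − 61 + 0 + 53 = +30 billion.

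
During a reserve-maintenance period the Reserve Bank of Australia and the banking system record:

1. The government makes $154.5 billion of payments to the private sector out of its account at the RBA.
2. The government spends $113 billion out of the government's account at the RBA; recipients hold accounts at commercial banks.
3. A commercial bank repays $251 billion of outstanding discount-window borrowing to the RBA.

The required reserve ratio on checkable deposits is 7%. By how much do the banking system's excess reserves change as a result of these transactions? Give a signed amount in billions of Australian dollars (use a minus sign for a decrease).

-$2.225 billion

Government spending $154.5 billion: reserves +$154.5B, deposits +$154.5B.
Government spending $113 billion: reserves +$113B, deposits +$113B.
Discount-window repayment $251 billion: reserves −$251B, deposits 0.
Totals: Δreserves = +$16.5B, Δdeposits = +$267.5B.
Δrequired reserves = 7% × +$267.5B = +$18.725B.
Δexcess reserves = Δreserves − Δrequired = +$16.5B − (+$18.725B) = -$2.225 billion.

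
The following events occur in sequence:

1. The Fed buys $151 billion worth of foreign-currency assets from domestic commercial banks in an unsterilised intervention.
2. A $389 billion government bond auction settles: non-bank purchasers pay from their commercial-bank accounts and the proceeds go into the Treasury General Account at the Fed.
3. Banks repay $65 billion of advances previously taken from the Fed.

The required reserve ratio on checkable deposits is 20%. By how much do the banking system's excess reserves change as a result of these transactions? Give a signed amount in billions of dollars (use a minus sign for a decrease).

-$225.2 billion

FX purchase $151 billion: reserves +$151B, deposits 0.
Government account inflow $389 billion: reserves −$389B, deposits −$389B.
Discount-window repayment $65 billion: reserves −$65B, deposits 0.
Totals: Δreserves = −$303B, Δdeposits = −$389B.
Δrequired reserves = 20% × −$389B = −$77.8B.
Δexcess reserves = Δreserves − Δrequired = −$303B − (−$77.8B) = -$225.2 billion.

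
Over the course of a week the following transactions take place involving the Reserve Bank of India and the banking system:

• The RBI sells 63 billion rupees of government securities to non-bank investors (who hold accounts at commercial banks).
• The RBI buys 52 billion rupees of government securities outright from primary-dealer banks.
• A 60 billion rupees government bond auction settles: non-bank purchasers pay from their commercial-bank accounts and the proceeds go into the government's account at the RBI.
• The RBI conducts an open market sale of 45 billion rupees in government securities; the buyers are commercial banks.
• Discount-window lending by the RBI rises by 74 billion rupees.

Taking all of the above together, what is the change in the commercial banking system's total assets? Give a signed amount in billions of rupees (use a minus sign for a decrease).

Asset sale (to non-banks) 63 billion rupees: bank balance sheets shrink → −63B.
OMO purchase (from banks) 52 billion rupees: just an asset swap on bank balance sheets → 0.
Government account inflow 60 billion rupees: bank balance sheets shrink → −60B.
OMO sale (to banks) 45 billion rupees: just an asset swap on bank balance sheets → 0.
Discount-window loan 74 billion rupees: bank balance sheets expand → +74B.
Net: −63 + 0 − 60 + 0 + 74 = -49 billion.

-49 billion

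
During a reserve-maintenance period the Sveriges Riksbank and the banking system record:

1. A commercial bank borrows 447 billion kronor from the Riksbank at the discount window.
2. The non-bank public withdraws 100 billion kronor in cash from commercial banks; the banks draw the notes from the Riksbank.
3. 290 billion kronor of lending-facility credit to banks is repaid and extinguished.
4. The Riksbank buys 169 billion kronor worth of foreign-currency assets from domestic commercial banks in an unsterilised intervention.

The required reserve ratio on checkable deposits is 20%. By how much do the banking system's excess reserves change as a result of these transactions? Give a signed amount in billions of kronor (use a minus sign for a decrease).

Discount-window loan 447 billion kronor: reserves +447B, deposits 0.
Currency withdrawal 100 billion kronor: reserves −100B, deposits −100B.
Discount-window repayment 290 billion kronor: reserves −290B, deposits 0.
FX purchase 169 billion kronor: reserves +169B, deposits 0.
Totals: Δreserves = +226B, Δdeposits = −100B.
Δrequired reserves = 20% × −100B = −20B.
Δexcess reserves = Δreserves − Δrequired = +226B − (−20B) = +246 billion.

+246 billion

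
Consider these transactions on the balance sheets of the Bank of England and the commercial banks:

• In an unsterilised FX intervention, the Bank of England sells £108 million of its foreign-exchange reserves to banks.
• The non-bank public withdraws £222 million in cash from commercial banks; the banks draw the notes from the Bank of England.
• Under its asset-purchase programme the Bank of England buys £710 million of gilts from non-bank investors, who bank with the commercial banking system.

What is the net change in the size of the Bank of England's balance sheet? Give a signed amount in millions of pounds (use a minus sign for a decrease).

FX sale £108 million: a Bank of England asset is shed → −£108M.
Currency withdrawal £222 million: only the composition of liabilities changes → 0.
Asset purchase (from non-banks) £710 million: a Bank of England asset is acquired → +£710M.
Net: −108 + 0 + 710 = +£602 million.

+£602 million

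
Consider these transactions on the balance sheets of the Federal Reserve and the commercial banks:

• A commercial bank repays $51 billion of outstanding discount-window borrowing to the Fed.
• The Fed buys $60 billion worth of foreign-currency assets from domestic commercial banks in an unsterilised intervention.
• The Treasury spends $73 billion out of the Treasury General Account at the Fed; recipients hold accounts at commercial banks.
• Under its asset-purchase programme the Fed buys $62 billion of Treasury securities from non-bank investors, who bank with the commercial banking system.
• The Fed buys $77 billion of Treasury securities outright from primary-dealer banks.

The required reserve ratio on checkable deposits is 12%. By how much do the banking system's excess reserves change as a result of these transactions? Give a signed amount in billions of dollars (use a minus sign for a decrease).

Discount-window repayment $51 billion: reserves −$51B, deposits 0.
FX purchase $60 billion: reserves +$60B, deposits 0.
Government spending $73 billion: reserves +$73B, deposits +$73B.
Asset purchase (from non-banks) $62 billion: reserves +$62B, deposits +$62B.
OMO purchase (from banks) $77 billion: reserves +$77B, deposits 0.
Totals: Δreserves = +$221B, Δdeposits = +$135B.
Δrequired reserves = 12% × +$135B = +$16.2B.
Δexcess reserves = Δreserves − Δrequired = +$221B − (+$16.2B) = +$204.8 billion.

+$204.8 billion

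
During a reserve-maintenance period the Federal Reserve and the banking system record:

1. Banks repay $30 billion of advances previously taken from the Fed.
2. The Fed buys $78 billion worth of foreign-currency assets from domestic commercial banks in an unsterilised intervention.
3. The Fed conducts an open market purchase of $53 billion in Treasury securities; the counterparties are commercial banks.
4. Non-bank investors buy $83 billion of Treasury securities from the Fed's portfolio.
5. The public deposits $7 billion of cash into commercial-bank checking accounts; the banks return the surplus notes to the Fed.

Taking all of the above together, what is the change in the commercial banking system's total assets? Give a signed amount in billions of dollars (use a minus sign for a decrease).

-$106 billion

Fed balance sheet:
  Assets:      Securities −$30B, Loans to banks −$30B, Foreign assets +$78B
  Liabilities: Bank reserves +$25B, Currency in circulation −$7B
Commercial banking system:
  Assets:      Reserves at CB +$25B, Securities −$53B, Foreign assets −$78B
  Liabilities: Checkable deposits −$76B, Borrowings from CB −$30B
Change in total bank assets = -$106 billion.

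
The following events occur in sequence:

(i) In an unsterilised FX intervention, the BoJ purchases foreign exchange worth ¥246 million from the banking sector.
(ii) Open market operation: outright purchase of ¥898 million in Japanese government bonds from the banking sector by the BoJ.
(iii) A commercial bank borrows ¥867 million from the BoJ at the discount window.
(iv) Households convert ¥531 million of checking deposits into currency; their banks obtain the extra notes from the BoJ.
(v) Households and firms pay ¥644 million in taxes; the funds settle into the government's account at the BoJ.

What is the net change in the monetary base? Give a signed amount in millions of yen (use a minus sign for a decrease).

+¥1367 million

BoJ balance sheet:
  Assets:      Securities +¥898M, Loans to banks +¥867M, Foreign assets +¥246M
  Liabilities: Bank reserves +¥836M, Currency in circulation +¥531M, Government deposits +¥644M
Commercial banking system:
  Assets:      Reserves at CB +¥836M, Securities −¥898M, Foreign assets −¥246M
  Liabilities: Checkable deposits −¥1175M, Borrowings from CB +¥867M
Monetary base = currency + reserves: +¥531M + (+¥836M) = +¥1367 million.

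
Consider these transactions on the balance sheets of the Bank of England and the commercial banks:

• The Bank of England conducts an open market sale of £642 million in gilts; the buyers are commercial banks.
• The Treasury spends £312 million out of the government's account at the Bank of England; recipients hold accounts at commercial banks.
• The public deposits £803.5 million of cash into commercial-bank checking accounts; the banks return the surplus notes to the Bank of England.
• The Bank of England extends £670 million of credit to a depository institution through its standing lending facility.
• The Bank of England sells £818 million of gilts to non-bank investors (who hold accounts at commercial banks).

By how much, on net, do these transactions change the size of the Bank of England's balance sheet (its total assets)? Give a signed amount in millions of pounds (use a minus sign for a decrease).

OMO sale (to banks) £642 million: a Bank of England asset is shed → −£642M.
Government spending £312 million: only the composition of liabilities changes → 0.
Currency deposit £803.5 million: only the composition of liabilities changes → 0.
Discount-window loan £670 million: a Bank of England asset is acquired → +£670M.
Asset sale (to non-banks) £818 million: a Bank of England asset is shed → −£818M.
Net: −642 + 0 + 0 + 670 − 818 = -£790 million.

-£790 million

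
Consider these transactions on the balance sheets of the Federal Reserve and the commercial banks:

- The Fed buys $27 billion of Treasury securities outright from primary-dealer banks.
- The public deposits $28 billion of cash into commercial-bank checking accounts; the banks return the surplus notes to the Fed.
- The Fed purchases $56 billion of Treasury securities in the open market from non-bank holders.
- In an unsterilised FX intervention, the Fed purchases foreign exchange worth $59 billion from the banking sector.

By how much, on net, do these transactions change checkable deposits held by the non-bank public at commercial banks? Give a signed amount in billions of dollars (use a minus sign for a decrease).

+$84 billion

Fed balance sheet:
  Assets:      Securities +$83B, Foreign assets +$59B
  Liabilities: Bank reserves +$170B, Currency in circulation −$28B
Commercial banking system:
  Assets:      Reserves at CB +$170B, Securities −$27B, Foreign assets −$59B
  Liabilities: Checkable deposits +$84B
So the change in checkable deposits held by the non-bank public at commercial banks is +$84 billion.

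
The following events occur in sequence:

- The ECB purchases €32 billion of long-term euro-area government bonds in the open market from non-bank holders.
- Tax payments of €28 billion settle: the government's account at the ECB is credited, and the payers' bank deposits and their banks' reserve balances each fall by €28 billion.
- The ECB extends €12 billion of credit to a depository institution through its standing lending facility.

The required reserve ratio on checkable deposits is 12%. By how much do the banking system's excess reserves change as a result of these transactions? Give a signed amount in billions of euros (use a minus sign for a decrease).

+€15.52 billion

Asset purchase (from non-banks) €32 billion: reserves +€32B, deposits +€32B.
Government account inflow €28 billion: reserves −€28B, deposits −€28B.
Discount-window loan €12 billion: reserves +€12B, deposits 0.
Totals: Δreserves = +€16B, Δdeposits = +€4B.
Δrequired reserves = 12% × +€4B = +€0.48B.
Δexcess reserves = Δreserves − Δrequired = +€16B − (+€0.48B) = +€15.52 billion.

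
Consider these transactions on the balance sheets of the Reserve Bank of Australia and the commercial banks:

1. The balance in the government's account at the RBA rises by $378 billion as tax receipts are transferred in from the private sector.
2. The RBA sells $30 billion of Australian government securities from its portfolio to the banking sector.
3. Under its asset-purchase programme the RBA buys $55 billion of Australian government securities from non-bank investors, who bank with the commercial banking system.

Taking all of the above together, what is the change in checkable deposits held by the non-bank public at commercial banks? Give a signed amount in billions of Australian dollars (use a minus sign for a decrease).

-$323 billion

RBA balance sheet:
  Assets:      Securities +$25B
  Liabilities: Bank reserves −$353B, Government deposits +$378B
Commercial banking system:
  Assets:      Reserves at CB −$353B, Securities +$30B
  Liabilities: Checkable deposits −$323B
So the change in checkable deposits held by the non-bank public at commercial banks is -$323 billion.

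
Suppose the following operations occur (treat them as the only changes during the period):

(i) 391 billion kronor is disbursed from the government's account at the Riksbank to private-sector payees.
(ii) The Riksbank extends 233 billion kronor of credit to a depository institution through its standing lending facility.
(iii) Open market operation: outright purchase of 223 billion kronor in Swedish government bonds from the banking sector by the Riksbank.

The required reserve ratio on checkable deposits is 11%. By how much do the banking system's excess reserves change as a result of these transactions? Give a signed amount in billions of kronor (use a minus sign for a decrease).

Government spending 391 billion kronor: reserves +391B, deposits +391B.
Discount-window loan 233 billion kronor: reserves +233B, deposits 0.
OMO purchase (from banks) 223 billion kronor: reserves +223B, deposits 0.
Totals: Δreserves = +847B, Δdeposits = +391B.
Δrequired reserves = 11% × +391B = +43.01B.
Δexcess reserves = Δreserves − Δrequired = +847B − (+43.01B) = +803.99 billion.

+803.99 billion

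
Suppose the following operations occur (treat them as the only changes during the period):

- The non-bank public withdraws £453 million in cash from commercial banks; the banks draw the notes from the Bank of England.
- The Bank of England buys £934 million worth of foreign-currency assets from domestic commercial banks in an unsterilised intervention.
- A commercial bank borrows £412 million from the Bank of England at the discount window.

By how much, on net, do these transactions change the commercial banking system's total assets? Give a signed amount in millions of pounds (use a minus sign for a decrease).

-£41 million

Currency withdrawal £453 million: bank balance sheets shrink → −£453M.
FX purchase £934 million: just an asset swap on bank balance sheets → 0.
Discount-window loan £412 million: bank balance sheets expand → +£412M.
Net: −453 + 0 + 412 = -£41 million.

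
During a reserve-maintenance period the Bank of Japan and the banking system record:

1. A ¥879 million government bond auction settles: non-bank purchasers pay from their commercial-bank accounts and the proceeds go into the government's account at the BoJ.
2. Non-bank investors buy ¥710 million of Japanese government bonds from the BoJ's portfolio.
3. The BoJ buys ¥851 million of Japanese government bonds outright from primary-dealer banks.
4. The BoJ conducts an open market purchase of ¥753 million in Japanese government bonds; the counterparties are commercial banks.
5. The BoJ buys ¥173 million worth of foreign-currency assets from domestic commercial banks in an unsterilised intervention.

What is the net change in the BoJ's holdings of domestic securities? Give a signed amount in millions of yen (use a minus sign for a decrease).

+¥894 million

BoJ balance sheet:
  Assets:      Securities +¥894M, Foreign assets +¥173M
  Liabilities: Bank reserves +¥188M, Government deposits +¥879M
So the change in the BoJ's holdings of domestic securities is +¥894 million.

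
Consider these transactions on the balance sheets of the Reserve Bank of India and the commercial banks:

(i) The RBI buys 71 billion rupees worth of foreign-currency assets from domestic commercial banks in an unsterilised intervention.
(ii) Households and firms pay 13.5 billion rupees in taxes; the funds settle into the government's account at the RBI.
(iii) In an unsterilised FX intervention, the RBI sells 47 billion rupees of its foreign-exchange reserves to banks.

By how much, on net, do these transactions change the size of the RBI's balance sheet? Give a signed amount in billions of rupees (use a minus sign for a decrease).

+24 billion

FX purchase 71 billion rupees: an RBI asset is acquired → +71B.
Government account inflow 13.5 billion rupees: only the composition of liabilities changes → 0.
FX sale 47 billion rupees: an RBI asset is shed → −47B.
Net: 71 + 0 − 47 = +24 billion.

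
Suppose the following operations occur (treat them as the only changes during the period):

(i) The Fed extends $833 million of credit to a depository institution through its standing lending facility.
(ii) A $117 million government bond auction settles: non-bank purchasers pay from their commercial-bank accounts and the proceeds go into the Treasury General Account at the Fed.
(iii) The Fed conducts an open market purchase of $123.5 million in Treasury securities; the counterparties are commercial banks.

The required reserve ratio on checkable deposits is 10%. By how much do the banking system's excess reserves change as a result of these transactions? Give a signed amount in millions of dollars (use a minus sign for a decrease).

+$851.2 million

Discount-window loan $833 million: reserves +$833M, deposits 0.
Government account inflow $117 million: reserves −$117M, deposits −$117M.
OMO purchase (from banks) $123.5 million: reserves +$123.5M, deposits 0.
Totals: Δreserves = +$839.5M, Δdeposits = −$117M.
Δrequired reserves = 10% × −$117M = −$11.7M.
Δexcess reserves = Δreserves − Δrequired = +$839.5M − (−$11.7M) = +$851.2 million.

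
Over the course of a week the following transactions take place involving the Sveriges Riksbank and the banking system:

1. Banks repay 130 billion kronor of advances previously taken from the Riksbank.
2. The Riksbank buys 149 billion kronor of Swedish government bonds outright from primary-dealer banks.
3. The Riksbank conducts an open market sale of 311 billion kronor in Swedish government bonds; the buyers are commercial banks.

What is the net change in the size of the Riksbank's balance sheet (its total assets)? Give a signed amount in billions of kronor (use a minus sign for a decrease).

-292 billion

Riksbank balance sheet:
  Assets:      Securities −162B, Loans to banks −130B
  Liabilities: Bank reserves −292B
Change in total Riksbank assets = -292 billion.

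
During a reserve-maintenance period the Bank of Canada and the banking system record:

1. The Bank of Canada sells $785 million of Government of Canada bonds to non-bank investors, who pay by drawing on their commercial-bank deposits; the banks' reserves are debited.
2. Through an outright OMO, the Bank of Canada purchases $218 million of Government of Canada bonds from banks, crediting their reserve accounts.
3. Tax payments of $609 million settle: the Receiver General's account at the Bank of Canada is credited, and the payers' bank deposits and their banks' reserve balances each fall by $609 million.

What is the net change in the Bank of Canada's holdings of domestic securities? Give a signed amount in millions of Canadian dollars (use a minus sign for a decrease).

Asset sale (to non-banks) $785 million: securities removed from the Bank of Canada's portfolio → −$785M.
OMO purchase (from banks) $218 million: securities added to the Bank of Canada's portfolio → +$218M.
Government account inflow $609 million: the Bank of Canada's securities portfolio is untouched → 0.
Net: −785 + 218 + 0 = -$567 million.

-$567 million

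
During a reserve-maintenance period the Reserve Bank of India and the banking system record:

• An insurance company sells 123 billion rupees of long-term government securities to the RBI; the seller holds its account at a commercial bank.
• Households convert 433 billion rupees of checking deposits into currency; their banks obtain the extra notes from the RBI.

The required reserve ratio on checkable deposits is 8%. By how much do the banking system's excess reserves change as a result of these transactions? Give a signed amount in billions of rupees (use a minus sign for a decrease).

-285.2 billion

Asset purchase (from non-banks) 123 billion rupees: reserves +123B, deposits +123B.
Currency withdrawal 433 billion rupees: reserves −433B, deposits −433B.
Totals: Δreserves = −310B, Δdeposits = −310B.
Δrequired reserves = 8% × −310B = −24.8B.
Δexcess reserves = Δreserves − Δrequired = −310B − (−24.8B) = -285.2 billion.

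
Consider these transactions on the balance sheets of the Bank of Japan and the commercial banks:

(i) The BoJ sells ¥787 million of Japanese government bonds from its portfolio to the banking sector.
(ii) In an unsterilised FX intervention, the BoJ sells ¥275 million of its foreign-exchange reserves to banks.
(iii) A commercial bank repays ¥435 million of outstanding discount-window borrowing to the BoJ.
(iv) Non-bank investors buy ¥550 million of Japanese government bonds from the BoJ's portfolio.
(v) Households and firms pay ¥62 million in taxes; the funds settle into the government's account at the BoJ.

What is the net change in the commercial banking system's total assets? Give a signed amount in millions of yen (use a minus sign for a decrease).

OMO sale (to banks) ¥787 million: just an asset swap on bank balance sheets → 0.
FX sale ¥275 million: just an asset swap on bank balance sheets → 0.
Discount-window repayment ¥435 million: bank balance sheets shrink → −¥435M.
Asset sale (to non-banks) ¥550 million: bank balance sheets shrink → −¥550M.
Government account inflow ¥62 million: bank balance sheets shrink → −¥62M.
Net: 0 + 0 − 435 − 550 − 62 = -¥1047 million.

-¥1047 million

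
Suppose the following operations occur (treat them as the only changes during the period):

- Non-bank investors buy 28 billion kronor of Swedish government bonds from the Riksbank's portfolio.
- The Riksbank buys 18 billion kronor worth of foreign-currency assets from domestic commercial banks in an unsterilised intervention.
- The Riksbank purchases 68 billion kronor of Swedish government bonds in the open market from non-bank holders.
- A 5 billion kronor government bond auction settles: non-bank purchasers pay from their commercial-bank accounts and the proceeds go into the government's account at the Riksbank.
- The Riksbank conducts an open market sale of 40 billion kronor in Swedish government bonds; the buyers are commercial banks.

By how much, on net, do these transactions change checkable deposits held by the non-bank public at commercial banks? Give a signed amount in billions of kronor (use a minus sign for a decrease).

+35 billion

Asset sale (to non-banks) 28 billion kronor: non-bank counterparties' bank balances fall → −28B.
FX purchase 18 billion kronor: the counterparty is a bank, so public deposits are unchanged → 0.
Asset purchase (from non-banks) 68 billion kronor: non-bank counterparties' bank balances rise → +68B.
Government account inflow 5 billion kronor: non-bank counterparties' bank balances fall → −5B.
OMO sale (to banks) 40 billion kronor: the counterparty is a bank, so public deposits are unchanged → 0.
Net: −28 + 0 + 68 − 5 + 0 = +35 billion.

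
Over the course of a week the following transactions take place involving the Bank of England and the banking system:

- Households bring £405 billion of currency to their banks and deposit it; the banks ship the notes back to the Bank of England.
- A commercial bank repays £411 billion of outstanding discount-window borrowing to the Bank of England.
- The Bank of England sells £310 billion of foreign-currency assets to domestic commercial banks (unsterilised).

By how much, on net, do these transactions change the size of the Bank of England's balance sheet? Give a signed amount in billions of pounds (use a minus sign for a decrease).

Currency deposit £405 billion: only the composition of liabilities changes → 0.
Discount-window repayment £411 billion: a Bank of England asset is shed → −£411B.
FX sale £310 billion: a Bank of England asset is shed → −£310B.
Net: 0 − 411 − 310 = -£721 billion.

-£721 billion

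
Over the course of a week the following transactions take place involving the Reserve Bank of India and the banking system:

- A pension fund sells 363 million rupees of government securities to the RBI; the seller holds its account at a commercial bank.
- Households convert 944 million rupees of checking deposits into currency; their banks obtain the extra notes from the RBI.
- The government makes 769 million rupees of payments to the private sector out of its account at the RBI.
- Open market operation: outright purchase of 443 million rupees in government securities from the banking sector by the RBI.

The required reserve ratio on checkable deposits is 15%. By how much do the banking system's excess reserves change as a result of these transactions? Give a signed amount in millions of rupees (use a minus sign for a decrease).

+602.8 million

Asset purchase (from non-banks) 363 million rupees: reserves +363M, deposits +363M.
Currency withdrawal 944 million rupees: reserves −944M, deposits −944M.
Government spending 769 million rupees: reserves +769M, deposits +769M.
OMO purchase (from banks) 443 million rupees: reserves +443M, deposits 0.
Totals: Δreserves = +631M, Δdeposits = +188M.
Δrequired reserves = 15% × +188M = +28.2M.
Δexcess reserves = Δreserves − Δrequired = +631M − (+28.2M) = +602.8 million.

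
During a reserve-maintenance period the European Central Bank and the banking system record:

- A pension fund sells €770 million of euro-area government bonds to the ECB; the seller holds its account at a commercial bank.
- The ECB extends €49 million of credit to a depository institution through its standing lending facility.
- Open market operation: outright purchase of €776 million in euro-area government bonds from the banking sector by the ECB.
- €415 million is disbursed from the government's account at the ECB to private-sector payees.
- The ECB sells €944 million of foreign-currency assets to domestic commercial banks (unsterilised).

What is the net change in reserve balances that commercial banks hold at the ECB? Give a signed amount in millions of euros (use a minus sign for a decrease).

+€1066 million

Asset purchase (from non-banks) €770 million: the ECB pays by crediting reserve accounts → +€770M.
Discount-window loan €49 million: the loan is credited to the bank's reserve account → +€49M.
OMO purchase (from banks) €776 million: the ECB pays by crediting reserve accounts → +€776M.
Government spending €415 million: government payments flow into bank reserve accounts → +€415M.
FX sale €944 million: the buying banks pay out of their reserve balances → −€944M.
Net: 770 + 49 + 776 + 415 − 944 = +€1066 million.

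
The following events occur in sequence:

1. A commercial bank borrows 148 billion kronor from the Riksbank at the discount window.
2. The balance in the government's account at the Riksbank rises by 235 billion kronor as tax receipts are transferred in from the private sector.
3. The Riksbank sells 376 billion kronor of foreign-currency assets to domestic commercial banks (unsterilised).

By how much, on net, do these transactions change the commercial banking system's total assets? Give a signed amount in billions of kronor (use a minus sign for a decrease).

Discount-window loan 148 billion kronor: bank balance sheets expand → +148B.
Government account inflow 235 billion kronor: bank balance sheets shrink → −235B.
FX sale 376 billion kronor: just an asset swap on bank balance sheets → 0.
Net: 148 − 235 + 0 = -87 billion.

-87 billion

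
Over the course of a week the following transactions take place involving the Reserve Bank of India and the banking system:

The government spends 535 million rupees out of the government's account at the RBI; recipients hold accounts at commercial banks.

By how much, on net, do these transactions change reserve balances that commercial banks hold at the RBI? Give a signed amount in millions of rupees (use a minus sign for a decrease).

+535 million

Government spending 535 million rupees: government payments flow into bank reserve accounts → +535M.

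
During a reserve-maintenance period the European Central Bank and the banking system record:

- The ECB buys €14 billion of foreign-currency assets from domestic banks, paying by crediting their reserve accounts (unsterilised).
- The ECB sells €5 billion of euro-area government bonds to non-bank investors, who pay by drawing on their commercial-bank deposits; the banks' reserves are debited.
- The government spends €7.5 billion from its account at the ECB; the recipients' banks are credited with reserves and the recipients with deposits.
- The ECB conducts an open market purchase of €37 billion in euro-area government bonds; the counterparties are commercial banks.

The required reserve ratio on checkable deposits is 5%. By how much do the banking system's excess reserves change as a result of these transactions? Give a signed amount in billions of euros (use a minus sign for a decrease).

FX purchase €14 billion: reserves +€14B, deposits 0.
Asset sale (to non-banks) €5 billion: reserves −€5B, deposits −€5B.
Government spending €7.5 billion: reserves +€7.5B, deposits +€7.5B.
OMO purchase (from banks) €37 billion: reserves +€37B, deposits 0.
Totals: Δreserves = +€53.5B, Δdeposits = +€2.5B.
Δrequired reserves = 5% × +€2.5B = +€0.125B.
Δexcess reserves = Δreserves − Δrequired = +€53.5B − (+€0.125B) = +€53.375 billion.

+€53.375 billion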